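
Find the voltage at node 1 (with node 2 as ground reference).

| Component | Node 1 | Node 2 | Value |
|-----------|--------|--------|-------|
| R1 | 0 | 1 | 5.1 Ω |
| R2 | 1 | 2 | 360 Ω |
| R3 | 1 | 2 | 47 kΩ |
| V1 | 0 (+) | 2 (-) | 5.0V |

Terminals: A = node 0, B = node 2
Nodal analysis, taking node 2 as the 0 V reference.
Source V1 fixes V_0 = 5 V.
KCL at each unknown node (sum of currents leaving = 0; resistances in Ω):
  Node 1: (V_1 - 5)/5.1 + (V_1 - 0)/360 + (V_1 - 0)/47000 = 0
Collecting terms: 0.1989 × V_1 = 0.9804  =>  V_1 = 4.93 V
The requested potential is V_1 = 4.93 V.

Final answer: V_1 = 4.93 V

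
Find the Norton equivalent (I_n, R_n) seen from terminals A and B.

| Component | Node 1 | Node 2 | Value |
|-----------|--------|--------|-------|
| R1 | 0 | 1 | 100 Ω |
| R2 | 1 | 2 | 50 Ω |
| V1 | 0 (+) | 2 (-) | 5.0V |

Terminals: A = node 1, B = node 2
Find the Thévenin equivalent first; then I_n = V_th/R_th and R_n = R_th.
Step 1 — V_th is the open-circuit voltage V_A - V_B (nothing connected across the terminals).
Nodal analysis, taking node 2 as the 0 V reference.
Source V1 fixes V_0 = 5 V.
KCL at each unknown node (sum of currents leaving = 0; resistances in Ω):
  Node 1: (V_1 - 5)/100 + (V_1 - 0)/50 = 0
Collecting terms: 0.03 × V_1 = 0.05  =>  V_1 = 1.667 V
V_th = V_1 - V_2 = 1.667 - 0 = 1.667 V
Step 2 — R_th: zero the source — replace V1 by a short circuit (node 2 merges into node 0) — and find the resistance seen between A (node 1) and B (node 0).
Reduce the network between node 1 (A) and node 0 (B) by series/parallel combination:
  Rp1 = R1 ‖ R2 (parallel, both between nodes 0 and 1) = 1/(1/100 + 1/50) = 33.33 Ω
R_th = 33.33 Ω
I_n = V_th/R_th = 1.667/33.33 = 0.05 A, and R_n = R_th = 33.33 Ω

Final answer: I_n = 0.05 A, R_n = 33.33 Ω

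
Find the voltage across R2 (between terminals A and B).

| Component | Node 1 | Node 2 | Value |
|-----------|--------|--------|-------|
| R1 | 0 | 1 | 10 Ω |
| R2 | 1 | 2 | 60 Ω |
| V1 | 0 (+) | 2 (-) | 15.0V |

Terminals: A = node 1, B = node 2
R1 and R2 are in series across V1 (node 0 → node 1 → node 2), and the output A–B is taken across R2, so this is a voltage divider.
Series current: I = V1/(R1 + R2) = 15/(10 + 60) = 15/70 = 0.2143 A
V_R2 = I × R2 = V1 × R2/(R1 + R2) = 15 × 60/70 = 12.86 V

Final answer: 12.86 V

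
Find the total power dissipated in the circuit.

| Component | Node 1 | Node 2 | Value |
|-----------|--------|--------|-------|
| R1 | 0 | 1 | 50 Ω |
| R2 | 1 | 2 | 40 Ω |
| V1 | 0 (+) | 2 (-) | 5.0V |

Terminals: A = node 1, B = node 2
Nodal analysis, taking node 2 as the 0 V reference.
Source V1 fixes V_0 = 5 V.
KCL at each unknown node (sum of currents leaving = 0; resistances in Ω):
  Node 1: (V_1 - 5)/50 + (V_1 - 0)/40 = 0
Collecting terms: 0.045 × V_1 = 0.1  =>  V_1 = 2.222 V
Power in each resistor, P = (ΔV)²/R:
  P_R1 = (5 - 2.222)²/50 = 0.1543 W
  P_R2 = (2.222 - 0)²/40 = 0.1235 W
P_total = P_R1 + P_R2 = 0.2778 W

Final answer: 0.2778 W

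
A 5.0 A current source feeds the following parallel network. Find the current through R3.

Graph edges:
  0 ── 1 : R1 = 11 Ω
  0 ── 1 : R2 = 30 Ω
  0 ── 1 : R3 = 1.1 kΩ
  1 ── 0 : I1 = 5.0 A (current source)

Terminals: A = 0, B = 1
All resistors sit directly between nodes 0 and 1, so they are in parallel and share one voltage V; the full source current 5 A splits among them.
1/R_par = 1/11 + 1/30 + 1/1100 = 0.1252 S  =>  R_par = 7.99 Ω
V = I × R_par = 5 × 7.99 = 39.95 V
I_R3 = V/R3 = 39.95/1100 = 0.03632 A

Final answer: 0.03632 A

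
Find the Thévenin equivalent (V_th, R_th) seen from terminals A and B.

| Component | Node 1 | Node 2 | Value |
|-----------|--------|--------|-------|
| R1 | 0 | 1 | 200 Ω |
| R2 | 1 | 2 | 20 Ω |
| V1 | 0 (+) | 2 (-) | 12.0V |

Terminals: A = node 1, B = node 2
Step 1 — V_th is the open-circuit voltage V_A - V_B (nothing connected across the terminals).
Nodal analysis, taking node 2 as the 0 V reference.
Source V1 fixes V_0 = 12 V.
KCL at each unknown node (sum of currents leaving = 0; resistances in Ω):
  Node 1: (V_1 - 12)/200 + (V_1 - 0)/20 = 0
Collecting terms: 0.055 × V_1 = 0.06  =>  V_1 = 1.091 V
V_th = V_1 - V_2 = 1.091 - 0 = 1.091 V
Step 2 — R_th: zero the source — replace V1 by a short circuit (node 2 merges into node 0) — and find the resistance seen between A (node 1) and B (node 0).
Reduce the network between node 1 (A) and node 0 (B) by series/parallel combination:
  Rp1 = R1 ‖ R2 (parallel, both between nodes 0 and 1) = 1/(1/200 + 1/20) = 18.18 Ω
R_th = 18.18 Ω

Final answer: V_th = 1.091 V, R_th = 18.18 Ω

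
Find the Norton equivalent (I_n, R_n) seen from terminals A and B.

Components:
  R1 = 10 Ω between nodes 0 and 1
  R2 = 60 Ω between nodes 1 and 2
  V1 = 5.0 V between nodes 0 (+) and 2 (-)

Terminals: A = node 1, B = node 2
Find the Thévenin equivalent first; then I_n = V_th/R_th and R_n = R_th.
Step 1 — V_th is the open-circuit voltage V_A - V_B (nothing connected across the terminals).
Nodal analysis, taking node 2 as the 0 V reference.
Source V1 fixes V_0 = 5 V.
KCL at each unknown node (sum of currents leaving = 0; resistances in Ω):
  Node 1: (V_1 - 5)/10 + (V_1 - 0)/60 = 0
Collecting terms: 0.1167 × V_1 = 0.5  =>  V_1 = 4.286 V
V_th = V_1 - V_2 = 4.286 - 0 = 4.286 V
Step 2 — R_th: zero the source — replace V1 by a short circuit (node 2 merges into node 0) — and find the resistance seen between A (node 1) and B (node 0).
Reduce the network between node 1 (A) and node 0 (B) by series/parallel combination:
  Rp1 = R1 ‖ R2 (parallel, both between nodes 0 and 1) = 1/(1/10 + 1/60) = 8.571 Ω
R_th = 8.571 Ω
I_n = V_th/R_th = 4.286/8.571 = 0.5 A, and R_n = R_th = 8.571 Ω

Final answer: I_n = 0.5 A, R_n = 8.571 Ω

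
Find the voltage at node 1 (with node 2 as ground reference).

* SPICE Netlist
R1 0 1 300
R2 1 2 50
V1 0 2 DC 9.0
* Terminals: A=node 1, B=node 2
Nodal analysis, taking node 2 as the 0 V reference.
Source V1 fixes V_0 = 9 V.
KCL at each unknown node (sum of currents leaving = 0; resistances in Ω):
  Node 1: (V_1 - 9)/300 + (V_1 - 0)/50 = 0
Collecting terms: 0.02333 × V_1 = 0.03  =>  V_1 = 1.286 V
The requested potential is V_1 = 1.286 V.

Final answer: V_1 = 1.286 V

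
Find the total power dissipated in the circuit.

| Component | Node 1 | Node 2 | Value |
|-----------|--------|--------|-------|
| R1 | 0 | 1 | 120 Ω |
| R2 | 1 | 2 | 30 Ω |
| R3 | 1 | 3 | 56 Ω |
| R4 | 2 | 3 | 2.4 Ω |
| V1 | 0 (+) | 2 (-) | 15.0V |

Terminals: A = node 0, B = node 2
Nodal analysis, taking node 2 as the 0 V reference.
Source V1 fixes V_0 = 15 V.
KCL at each unknown node (sum of currents leaving = 0; resistances in Ω):
  Node 1: (V_1 - 15)/120 + (V_1 - 0)/30 + (V_1 - V_3)/56 = 0
  Node 3: (V_3 - V_1)/56 + (V_3 - 0)/2.4 = 0
Collecting terms (coefficients in siemens):
  0.05952·V_1 - 0.01786·V_3 = 0.125
  0.4345·V_3 - 0.01786·V_1 = 0
Determinant D = (0.05952)(0.4345) - (-0.01786)(-0.01786) = 0.02555
V_1 = [(0.125)(0.4345) - (-0.01786)(0)]/D = 2.126 V
V_3 = [(0.05952)(0) - (0.125)(-0.01786)]/D = 0.08738 V
Power in each resistor, P = (ΔV)²/R:
  P_R1 = (15 - 2.126)²/120 = 1.381 W
  P_R2 = (2.126 - 0)²/30 = 0.1507 W
  P_R3 = (2.126 - 0.08738)²/56 = 0.07423 W
  P_R4 = (0 - 0.08738)²/2.4 = 0.003181 W
P_total = P_R1 + P_R2 + P_R3 + P_R4 = 1.609 W

Final answer: 1.609 W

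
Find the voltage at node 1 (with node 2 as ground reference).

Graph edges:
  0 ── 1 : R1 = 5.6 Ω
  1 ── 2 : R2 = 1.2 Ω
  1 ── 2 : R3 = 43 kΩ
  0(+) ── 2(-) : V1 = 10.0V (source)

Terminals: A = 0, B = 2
Nodal analysis, taking node 2 as the 0 V reference.
Source V1 fixes V_0 = 10 V.
KCL at each unknown node (sum of currents leaving = 0; resistances in Ω):
  Node 1: (V_1 - 10)/5.6 + (V_1 - 0)/1.2 + (V_1 - 0)/43000 = 0
Collecting terms: 1.012 × V_1 = 1.786  =>  V_1 = 1.765 V
The requested potential is V_1 = 1.765 V.

Final answer: V_1 = 1.765 V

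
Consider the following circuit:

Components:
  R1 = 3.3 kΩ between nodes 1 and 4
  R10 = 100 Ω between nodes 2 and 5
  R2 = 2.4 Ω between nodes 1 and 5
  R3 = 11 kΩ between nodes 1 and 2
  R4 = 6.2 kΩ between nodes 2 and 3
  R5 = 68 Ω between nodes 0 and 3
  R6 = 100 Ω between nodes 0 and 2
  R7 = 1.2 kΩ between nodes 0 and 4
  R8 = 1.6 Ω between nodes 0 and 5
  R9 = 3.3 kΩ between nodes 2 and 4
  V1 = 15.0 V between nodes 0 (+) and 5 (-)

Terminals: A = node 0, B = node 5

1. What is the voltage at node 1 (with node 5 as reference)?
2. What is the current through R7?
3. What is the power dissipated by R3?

Nodal analysis, taking node 5 as the 0 V reference.
Source V1 fixes V_0 = 15 V.
KCL at each unknown node (sum of currents leaving = 0; resistances in Ω):
  Node 1: (V_1 - V_4)/3300 + (V_1 - 0)/2.4 + (V_1 - V_2)/11000 = 0
  Node 2: (V_2 - V_1)/11000 + (V_2 - V_3)/6200 + (V_2 - 15)/100 + (V_2 - V_4)/3300 + (V_2 - 0)/100 = 0
  Node 3: (V_3 - V_2)/6200 + (V_3 - 15)/68 = 0
  Node 4: (V_4 - V_1)/3300 + (V_4 - 15)/1200 + (V_4 - V_2)/3300 = 0
Collecting terms (coefficients in siemens):
  0.4171·V_1 - 0.00009091·V_2 - 0.000303·V_4 = 0
  0.02056·V_2 - 0.00009091·V_1 - 0.0001613·V_3 - 0.000303·V_4 = 0.15
  0.01487·V_3 - 0.0001613·V_2 = 0.2206
  0.001439·V_4 - 0.000303·V_1 - 0.000303·V_2 = 0.0125
Solving these 4 simultaneous equations (Gaussian elimination) gives:
  V_1 = 0.009118 V, V_2 = 7.566 V, V_3 = 14.92 V, V_4 = 10.28 V
Part 1:
  Read off the nodal solution: V_1 = 0.009118 V
Part 2:
  I_R7 = (V_0 - V_4)/R7 = (15 - 10.28)/1200 = 0.003934 A
  Magnitude: I_R7 = 0.003934 A
Part 3:
  I_R3 = (V_1 - V_2)/R3 = (0.009118 - 7.566)/11000 = -0.000687 A
  P_R3 = I_R3² × R3 = (-0.000687)² × 11000 = 0.005192 W

Final answers:
1. V_1 = 0.009118 V
2. I_R7 = 0.003934 A
3. P_R3 = 0.005192 W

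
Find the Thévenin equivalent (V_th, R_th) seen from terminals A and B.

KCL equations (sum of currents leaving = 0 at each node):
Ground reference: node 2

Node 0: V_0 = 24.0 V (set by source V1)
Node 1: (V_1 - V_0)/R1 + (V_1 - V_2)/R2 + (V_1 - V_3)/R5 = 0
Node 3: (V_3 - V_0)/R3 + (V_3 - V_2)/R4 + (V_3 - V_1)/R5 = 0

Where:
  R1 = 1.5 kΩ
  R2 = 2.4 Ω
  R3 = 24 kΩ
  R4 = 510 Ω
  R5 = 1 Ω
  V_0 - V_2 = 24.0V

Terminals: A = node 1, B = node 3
Step 1 — V_th is the open-circuit voltage V_A - V_B (nothing connected across the terminals).
Nodal analysis, taking node 2 as the 0 V reference.
Source V1 fixes V_0 = 24 V.
KCL at each unknown node (sum of currents leaving = 0; resistances in Ω):
  Node 1: (V_1 - 24)/1500 + (V_1 - 0)/2.4 + (V_1 - V_3)/1 = 0
  Node 3: (V_3 - 24)/24000 + (V_3 - 0)/510 + (V_3 - V_1)/1 = 0
Collecting terms (coefficients in siemens):
  1.417·V_1 - 1·V_3 = 0.016
  1.002·V_3 - 1·V_1 = 0.001
Determinant D = (1.417)(1.002) - (-1)(-1) = 0.4202
V_1 = [(0.016)(1.002) - (-1)(0.001)]/D = 0.04054 V
V_3 = [(1.417)(0.001) - (0.016)(-1)]/D = 0.04145 V
V_th = V_1 - V_3 = 0.04054 - 0.04145 = -0.000917 V
Step 2 — R_th: zero the source — replace V1 by a short circuit (node 2 merges into node 0) — and find the resistance seen between A (node 1) and B (node 3).
Reduce the network between node 1 (A) and node 3 (B) by series/parallel combination:
  Rp1 = R1 ‖ R2 (parallel, both between nodes 0 and 1) = 1/(1/1500 + 1/2.4) = 2.396 Ω
  Rp2 = R3 ‖ R4 (parallel, both between nodes 0 and 3) = 1/(1/24000 + 1/510) = 499.4 Ω
  Rs1 = Rp1 + Rp2 (series, joined only at node 0) = 2.396 + 499.4 = 501.8 Ω
  Rp3 = R5 ‖ Rs1 (parallel, both between nodes 1 and 3) = 1/(1/1 + 1/501.8) = 0.998 Ω
R_th = 0.998 Ω

Final answer: V_th = -0.000917 V, R_th = 0.998 Ω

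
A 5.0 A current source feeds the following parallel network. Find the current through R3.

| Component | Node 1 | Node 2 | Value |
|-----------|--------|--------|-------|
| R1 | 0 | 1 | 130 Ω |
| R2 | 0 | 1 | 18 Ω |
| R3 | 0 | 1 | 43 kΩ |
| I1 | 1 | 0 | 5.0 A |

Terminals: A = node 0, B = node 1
All resistors sit directly between nodes 0 and 1, so they are in parallel and share one voltage V; the full source current 5 A splits among them.
1/R_par = 1/130 + 1/18 + 1/43000 = 0.06327 S  =>  R_par = 15.8 Ω
V = I × R_par = 5 × 15.8 = 79.02 V
I_R3 = V/R3 = 79.02/43000 = 0.001838 A

Final answer: 0.001838 A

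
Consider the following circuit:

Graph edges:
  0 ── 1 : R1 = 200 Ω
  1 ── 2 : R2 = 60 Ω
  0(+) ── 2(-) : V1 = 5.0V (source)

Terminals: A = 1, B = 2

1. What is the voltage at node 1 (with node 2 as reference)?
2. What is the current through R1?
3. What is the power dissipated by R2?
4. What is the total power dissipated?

Nodal analysis, taking node 2 as the 0 V reference.
Source V1 fixes V_0 = 5 V.
KCL at each unknown node (sum of currents leaving = 0; resistances in Ω):
  Node 1: (V_1 - 5)/200 + (V_1 - 0)/60 = 0
Collecting terms: 0.02167 × V_1 = 0.025  =>  V_1 = 1.154 V
Part 1:
  Read off the nodal solution: V_1 = 1.154 V
Part 2:
  I_R1 = (V_0 - V_1)/R1 = (5 - 1.154)/200 = 0.01923 A
  Magnitude: I_R1 = 0.01923 A
Part 3:
  I_R2 = (V_1 - V_2)/R2 = (1.154 - 0)/60 = 0.01923 A
  P_R2 = I_R2² × R2 = (0.01923)² × 60 = 0.02219 W
Part 4:
  Power in each resistor, P = (ΔV)²/R:
    P_R1 = (5 - 1.154)²/200 = 0.07396 W
    P_R2 = (1.154 - 0)²/60 = 0.02219 W
  P_total = P_R1 + P_R2 = 0.09615 W

Final answers:
1. V_1 = 1.154 V
2. I_R1 = 0.01923 A
3. P_R2 = 0.02219 W
4. P_total = 0.09615 W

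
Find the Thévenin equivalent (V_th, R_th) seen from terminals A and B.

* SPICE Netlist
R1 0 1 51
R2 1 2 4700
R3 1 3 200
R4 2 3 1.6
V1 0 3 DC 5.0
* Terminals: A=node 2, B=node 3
Step 1 — V_th is the open-circuit voltage V_A - V_B (nothing connected across the terminals).
Nodal analysis, taking node 3 as the 0 V reference.
Source V1 fixes V_0 = 5 V.
KCL at each unknown node (sum of currents leaving = 0; resistances in Ω):
  Node 1: (V_1 - 5)/51 + (V_1 - V_2)/4700 + (V_1 - 0)/200 = 0
  Node 2: (V_2 - V_1)/4700 + (V_2 - 0)/1.6 = 0
Collecting terms (coefficients in siemens):
  0.02482·V_1 - 0.0002128·V_2 = 0.09804
  0.6252·V_2 - 0.0002128·V_1 = 0
Determinant D = (0.02482)(0.6252) - (-0.0002128)(-0.0002128) = 0.01552
V_1 = [(0.09804)(0.6252) - (-0.0002128)(0)]/D = 3.95 V
V_2 = [(0.02482)(0) - (0.09804)(-0.0002128)]/D = 0.001344 V
V_th = V_2 - V_3 = 0.001344 - 0 = 0.001344 V
Step 2 — R_th: zero the source — replace V1 by a short circuit (node 3 merges into node 0) — and find the resistance seen between A (node 2) and B (node 0).
Reduce the network between node 2 (A) and node 0 (B) by series/parallel combination:
  Rp1 = R1 ‖ R3 (parallel, both between nodes 0 and 1) = 1/(1/51 + 1/200) = 40.64 Ω
  Rs1 = R2 + Rp1 (series, joined only at node 1) = 4700 + 40.64 = 4741 Ω
  Rp2 = R4 ‖ Rs1 (parallel, both between nodes 0 and 2) = 1/(1/1.6 + 1/4741) = 1.599 Ω
R_th = 1.599 Ω

Final answer: V_th = 0.001344 V, R_th = 1.599 Ω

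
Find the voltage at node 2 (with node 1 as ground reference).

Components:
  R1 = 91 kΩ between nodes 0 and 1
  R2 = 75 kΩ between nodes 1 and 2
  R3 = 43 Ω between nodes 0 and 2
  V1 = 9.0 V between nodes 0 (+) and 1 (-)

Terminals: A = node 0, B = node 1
Nodal analysis, taking node 1 as the 0 V reference.
Source V1 fixes V_0 = 9 V.
KCL at each unknown node (sum of currents leaving = 0; resistances in Ω):
  Node 2: (V_2 - 0)/75000 + (V_2 - 9)/43 = 0
Collecting terms: 0.02327 × V_2 = 0.2093  =>  V_2 = 8.995 V
The requested potential is V_2 = 8.995 V.

Final answer: V_2 = 8.995 V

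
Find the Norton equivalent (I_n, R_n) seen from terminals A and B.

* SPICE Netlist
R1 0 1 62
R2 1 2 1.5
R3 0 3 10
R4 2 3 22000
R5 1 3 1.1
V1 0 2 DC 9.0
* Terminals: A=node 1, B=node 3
Find the Thévenin equivalent first; then I_n = V_th/R_th and R_n = R_th.
Step 1 — V_th is the open-circuit voltage V_A - V_B (nothing connected across the terminals).
Nodal analysis, taking node 2 as the 0 V reference.
Source V1 fixes V_0 = 9 V.
KCL at each unknown node (sum of currents leaving = 0; resistances in Ω):
  Node 1: (V_1 - 9)/62 + (V_1 - 0)/1.5 + (V_1 - V_3)/1.1 = 0
  Node 3: (V_3 - 9)/10 + (V_3 - 0)/22000 + (V_3 - V_1)/1.1 = 0
Collecting terms (coefficients in siemens):
  1.592·V_1 - 0.9091·V_3 = 0.1452
  1.009·V_3 - 0.9091·V_1 = 0.9
Determinant D = (1.592)(1.009) - (-0.9091)(-0.9091) = 0.78
V_1 = [(0.1452)(1.009) - (-0.9091)(0.9)]/D = 1.237 V
V_3 = [(1.592)(0.9) - (0.1452)(-0.9091)]/D = 2.006 V
V_th = V_1 - V_3 = 1.237 - 2.006 = -0.7692 V
Step 2 — R_th: zero the source — replace V1 by a short circuit (node 2 merges into node 0) — and find the resistance seen between A (node 1) and B (node 3).
Reduce the network between node 1 (A) and node 3 (B) by series/parallel combination:
  Rp1 = R1 ‖ R2 (parallel, both between nodes 0 and 1) = 1/(1/62 + 1/1.5) = 1.465 Ω
  Rp2 = R3 ‖ R4 (parallel, both between nodes 0 and 3) = 1/(1/10 + 1/22000) = 9.995 Ω
  Rs1 = Rp1 + Rp2 (series, joined only at node 0) = 1.465 + 9.995 = 11.46 Ω
  Rp3 = R5 ‖ Rs1 (parallel, both between nodes 1 and 3) = 1/(1/1.1 + 1/11.46) = 1.004 Ω
R_th = 1.004 Ω
I_n = V_th/R_th = -0.7692/1.004 = -0.7664 A, and R_n = R_th = 1.004 Ω

Final answer: I_n = -0.7664 A, R_n = 1.004 Ω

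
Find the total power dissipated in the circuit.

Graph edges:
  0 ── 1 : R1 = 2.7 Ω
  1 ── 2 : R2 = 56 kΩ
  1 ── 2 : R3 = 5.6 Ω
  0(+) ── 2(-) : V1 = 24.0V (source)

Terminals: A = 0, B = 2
Nodal analysis, taking node 2 as the 0 V reference.
Source V1 fixes V_0 = 24 V.
KCL at each unknown node (sum of currents leaving = 0; resistances in Ω):
  Node 1: (V_1 - 24)/2.7 + (V_1 - 0)/56000 + (V_1 - 0)/5.6 = 0
Collecting terms: 0.549 × V_1 = 8.889  =>  V_1 = 16.19 V
Power in each resistor, P = (ΔV)²/R:
  P_R1 = (24 - 16.19)²/2.7 = 22.58 W
  P_R2 = (16.19 - 0)²/56000 = 0.004682 W
  P_R3 = (16.19 - 0)²/5.6 = 46.82 W
P_total = P_R1 + P_R2 + P_R3 = 69.4 W

Final answer: 69.4 W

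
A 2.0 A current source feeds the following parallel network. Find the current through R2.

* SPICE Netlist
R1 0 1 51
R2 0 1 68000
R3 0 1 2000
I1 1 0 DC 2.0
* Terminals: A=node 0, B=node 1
All resistors sit directly between nodes 0 and 1, so they are in parallel and share one voltage V; the full source current 2 A splits among them.
1/R_par = 1/51 + 1/68000 + 1/2000 = 0.02012 S  =>  R_par = 49.7 Ω
V = I × R_par = 2 × 49.7 = 99.39 V
I_R2 = V/R2 = 99.39/68000 = 0.001462 A

Final answer: 0.001462 A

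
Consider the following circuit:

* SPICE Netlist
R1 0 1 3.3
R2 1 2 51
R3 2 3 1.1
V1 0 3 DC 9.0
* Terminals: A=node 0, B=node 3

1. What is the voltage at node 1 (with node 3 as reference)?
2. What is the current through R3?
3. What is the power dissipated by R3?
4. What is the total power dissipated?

Nodal analysis, taking node 3 as the 0 V reference.
Source V1 fixes V_0 = 9 V.
KCL at each unknown node (sum of currents leaving = 0; resistances in Ω):
  Node 1: (V_1 - 9)/3.3 + (V_1 - V_2)/51 = 0
  Node 2: (V_2 - V_1)/51 + (V_2 - 0)/1.1 = 0
Collecting terms (coefficients in siemens):
  0.3226·V_1 - 0.01961·V_2 = 2.727
  0.9287·V_2 - 0.01961·V_1 = 0
Determinant D = (0.3226)(0.9287) - (-0.01961)(-0.01961) = 0.2992
V_1 = [(2.727)(0.9287) - (-0.01961)(0)]/D = 8.464 V
V_2 = [(0.3226)(0) - (2.727)(-0.01961)]/D = 0.1787 V
Part 1:
  Read off the nodal solution: V_1 = 8.464 V
Part 2:
  I_R3 = (V_2 - V_3)/R3 = (0.1787 - 0)/1.1 = 0.1625 A
  Magnitude: I_R3 = 0.1625 A
Part 3:
  I_R3 = (V_2 - V_3)/R3 = (0.1787 - 0)/1.1 = 0.1625 A
  P_R3 = I_R3² × R3 = (0.1625)² × 1.1 = 0.02903 W
Part 4:
  Power in each resistor, P = (ΔV)²/R:
    P_R1 = (9 - 8.464)²/3.3 = 0.08709 W
    P_R2 = (8.464 - 0.1787)²/51 = 1.346 W
    P_R3 = (0.1787 - 0)²/1.1 = 0.02903 W
  P_total = P_R1 + P_R2 + P_R3 = 1.462 W

Final answers:
1. V_1 = 8.464 V
2. I_R3 = 0.1625 A
3. P_R3 = 0.02903 W
4. P_total = 1.462 W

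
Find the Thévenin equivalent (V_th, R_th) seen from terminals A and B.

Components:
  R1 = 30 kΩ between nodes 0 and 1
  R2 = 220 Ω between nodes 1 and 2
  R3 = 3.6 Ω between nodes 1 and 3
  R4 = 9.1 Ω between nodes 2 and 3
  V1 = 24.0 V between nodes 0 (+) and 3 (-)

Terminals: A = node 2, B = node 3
Step 1 — V_th is the open-circuit voltage V_A - V_B (nothing connected across the terminals).
Nodal analysis, taking node 3 as the 0 V reference.
Source V1 fixes V_0 = 24 V.
KCL at each unknown node (sum of currents leaving = 0; resistances in Ω):
  Node 1: (V_1 - 24)/30000 + (V_1 - V_2)/220 + (V_1 - 0)/3.6 = 0
  Node 2: (V_2 - V_1)/220 + (V_2 - 0)/9.1 = 0
Collecting terms (coefficients in siemens):
  0.2824·V_1 - 0.004545·V_2 = 0.0008
  0.1144·V_2 - 0.004545·V_1 = 0
Determinant D = (0.2824)(0.1144) - (-0.004545)(-0.004545) = 0.03229
V_1 = [(0.0008)(0.1144) - (-0.004545)(0)]/D = 0.002835 V
V_2 = [(0.2824)(0) - (0.0008)(-0.004545)]/D = 0.0001126 V
V_th = V_2 - V_3 = 0.0001126 - 0 = 0.0001126 V
Step 2 — R_th: zero the source — replace V1 by a short circuit (node 3 merges into node 0) — and find the resistance seen between A (node 2) and B (node 0).
Reduce the network between node 2 (A) and node 0 (B) by series/parallel combination:
  Rp1 = R1 ‖ R3 (parallel, both between nodes 0 and 1) = 1/(1/30000 + 1/3.6) = 3.6 Ω
  Rs1 = R2 + Rp1 (series, joined only at node 1) = 220 + 3.6 = 223.6 Ω
  Rp2 = R4 ‖ Rs1 (parallel, both between nodes 0 and 2) = 1/(1/9.1 + 1/223.6) = 8.744 Ω
R_th = 8.744 Ω

Final answer: V_th = 0.0001126 V, R_th = 8.744 Ω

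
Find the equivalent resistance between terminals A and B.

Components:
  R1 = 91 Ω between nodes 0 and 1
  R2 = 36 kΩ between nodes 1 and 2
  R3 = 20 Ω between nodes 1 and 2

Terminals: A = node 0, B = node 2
Reduce the network between node 0 (A) and node 2 (B) by series/parallel combination:
  Rp1 = R2 ‖ R3 (parallel, both between nodes 1 and 2) = 1/(1/36000 + 1/20) = 19.99 Ω
  Rs1 = R1 + Rp1 (series, joined only at node 1) = 91 + 19.99 = 111 Ω
R_eq = 111 Ω

Final answer: 111 Ω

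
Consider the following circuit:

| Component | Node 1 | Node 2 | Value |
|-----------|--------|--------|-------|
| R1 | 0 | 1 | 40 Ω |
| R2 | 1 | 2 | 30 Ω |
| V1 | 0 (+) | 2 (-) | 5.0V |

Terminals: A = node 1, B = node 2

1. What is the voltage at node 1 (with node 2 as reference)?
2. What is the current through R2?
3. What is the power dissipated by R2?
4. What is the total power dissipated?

Nodal analysis, taking node 2 as the 0 V reference.
Source V1 fixes V_0 = 5 V.
KCL at each unknown node (sum of currents leaving = 0; resistances in Ω):
  Node 1: (V_1 - 5)/40 + (V_1 - 0)/30 = 0
Collecting terms: 0.05833 × V_1 = 0.125  =>  V_1 = 2.143 V
Part 1:
  Read off the nodal solution: V_1 = 2.143 V
Part 2:
  I_R2 = (V_1 - V_2)/R2 = (2.143 - 0)/30 = 0.07143 A
  Magnitude: I_R2 = 0.07143 A
Part 3:
  I_R2 = (V_1 - V_2)/R2 = (2.143 - 0)/30 = 0.07143 A
  P_R2 = I_R2² × R2 = (0.07143)² × 30 = 0.1531 W
Part 4:
  Power in each resistor, P = (ΔV)²/R:
    P_R1 = (5 - 2.143)²/40 = 0.2041 W
    P_R2 = (2.143 - 0)²/30 = 0.1531 W
  P_total = P_R1 + P_R2 = 0.3571 W

Final answers:
1. V_1 = 2.143 V
2. I_R2 = 0.07143 A
3. P_R2 = 0.1531 W
4. P_total = 0.3571 W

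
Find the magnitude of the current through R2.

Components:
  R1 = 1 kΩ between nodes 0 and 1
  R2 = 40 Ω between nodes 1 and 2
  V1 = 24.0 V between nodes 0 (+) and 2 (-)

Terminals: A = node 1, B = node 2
Nodal analysis, taking node 2 as the 0 V reference.
Source V1 fixes V_0 = 24 V.
KCL at each unknown node (sum of currents leaving = 0; resistances in Ω):
  Node 1: (V_1 - 24)/1000 + (V_1 - 0)/40 = 0
Collecting terms: 0.026 × V_1 = 0.024  =>  V_1 = 0.9231 V
I_R2 = (V_1 - V_2)/R2 = (0.9231 - 0)/40 = 0.02308 A
|I_R2| = 0.02308 A

Final answer: |I_R2| = 0.02308 A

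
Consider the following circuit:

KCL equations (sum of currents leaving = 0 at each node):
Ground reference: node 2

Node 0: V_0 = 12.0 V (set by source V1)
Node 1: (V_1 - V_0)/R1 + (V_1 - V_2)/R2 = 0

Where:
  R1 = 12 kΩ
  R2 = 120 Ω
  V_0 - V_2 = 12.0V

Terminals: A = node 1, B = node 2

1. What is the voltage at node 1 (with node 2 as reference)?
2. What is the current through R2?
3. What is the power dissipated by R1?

Nodal analysis, taking node 2 as the 0 V reference.
Source V1 fixes V_0 = 12 V.
KCL at each unknown node (sum of currents leaving = 0; resistances in Ω):
  Node 1: (V_1 - 12)/12000 + (V_1 - 0)/120 = 0
Collecting terms: 0.008417 × V_1 = 0.001  =>  V_1 = 0.1188 V
Part 1:
  Read off the nodal solution: V_1 = 0.1188 V
Part 2:
  I_R2 = (V_1 - V_2)/R2 = (0.1188 - 0)/120 = 0.0009901 A
  Magnitude: I_R2 = 0.0009901 A
Part 3:
  I_R1 = (V_0 - V_1)/R1 = (12 - 0.1188)/12000 = 0.0009901 A
  P_R1 = I_R1² × R1 = (0.0009901)² × 12000 = 0.01176 W

Final answers:
1. V_1 = 0.1188 V
2. I_R2 = 0.0009901 A
3. P_R1 = 0.01176 W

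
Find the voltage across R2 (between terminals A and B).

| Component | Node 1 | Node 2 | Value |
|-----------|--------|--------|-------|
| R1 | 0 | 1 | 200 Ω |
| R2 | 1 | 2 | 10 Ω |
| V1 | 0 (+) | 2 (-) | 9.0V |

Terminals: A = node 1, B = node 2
R1 and R2 are in series across V1 (node 0 → node 1 → node 2), and the output A–B is taken across R2, so this is a voltage divider.
Series current: I = V1/(R1 + R2) = 9/(200 + 10) = 9/210 = 0.04286 A
V_R2 = I × R2 = V1 × R2/(R1 + R2) = 9 × 10/210 = 0.4286 V

Final answer: 0.4286 V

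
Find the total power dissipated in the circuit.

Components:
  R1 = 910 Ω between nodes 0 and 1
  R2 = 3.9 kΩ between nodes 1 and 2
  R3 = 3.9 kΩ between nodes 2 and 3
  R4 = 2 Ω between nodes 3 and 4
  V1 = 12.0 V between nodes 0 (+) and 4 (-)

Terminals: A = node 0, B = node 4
Nodal analysis, taking node 4 as the 0 V reference.
Source V1 fixes V_0 = 12 V.
KCL at each unknown node (sum of currents leaving = 0; resistances in Ω):
  Node 1: (V_1 - 12)/910 + (V_1 - V_2)/3900 = 0
  Node 2: (V_2 - V_1)/3900 + (V_2 - V_3)/3900 = 0
  Node 3: (V_3 - V_2)/3900 + (V_3 - 0)/2 = 0
Collecting terms (coefficients in siemens):
  0.001355·V_1 - 0.0002564·V_2 = 0.01319
  0.0005128·V_2 - 0.0002564·V_1 - 0.0002564·V_3 = 0
  0.5003·V_3 - 0.0002564·V_2 = 0
Solving these 3 simultaneous equations (Gaussian elimination) gives:
  V_1 = 10.75 V, V_2 = 5.375 V, V_3 = 0.002755 V
Power in each resistor, P = (ΔV)²/R:
  P_R1 = (12 - 10.75)²/910 = 0.001727 W
  P_R2 = (10.75 - 5.375)²/3900 = 0.007399 W
  P_R3 = (5.375 - 0.002755)²/3900 = 0.007399 W
  P_R4 = (0.002755 - 0)²/2 = 0.000003795 W
P_total = P_R1 + P_R2 + P_R3 + P_R4 = 0.01653 W

Final answer: 0.01653 W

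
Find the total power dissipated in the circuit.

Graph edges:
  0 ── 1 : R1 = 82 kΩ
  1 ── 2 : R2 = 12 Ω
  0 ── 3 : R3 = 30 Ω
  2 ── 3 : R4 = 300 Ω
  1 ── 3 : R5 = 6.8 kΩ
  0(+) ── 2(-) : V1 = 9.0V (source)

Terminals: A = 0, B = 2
Nodal analysis, taking node 2 as the 0 V reference.
Source V1 fixes V_0 = 9 V.
KCL at each unknown node (sum of currents leaving = 0; resistances in Ω):
  Node 1: (V_1 - 9)/82000 + (V_1 - 0)/12 + (V_1 - V_3)/6800 = 0
  Node 3: (V_3 - 9)/30 + (V_3 - 0)/300 + (V_3 - V_1)/6800 = 0
Collecting terms (coefficients in siemens):
  0.08349·V_1 - 0.0001471·V_3 = 0.0001098
  0.03681·V_3 - 0.0001471·V_1 = 0.3
Determinant D = (0.08349)(0.03681) - (-0.0001471)(-0.0001471) = 0.003074
V_1 = [(0.0001098)(0.03681) - (-0.0001471)(0.3)]/D = 0.01567 V
V_3 = [(0.08349)(0.3) - (0.0001098)(-0.0001471)]/D = 8.149 V
Power in each resistor, P = (ΔV)²/R:
  P_R1 = (9 - 0.01567)²/82000 = 0.0009844 W
  P_R2 = (0.01567 - 0)²/12 = 0.00002046 W
  P_R3 = (9 - 8.149)²/30 = 0.02413 W
  P_R4 = (0 - 8.149)²/300 = 0.2214 W
  P_R5 = (0.01567 - 8.149)²/6800 = 0.009729 W
P_total = P_R1 + P_R2 + P_R3 + P_R4 + P_R5 = 0.2562 W

Final answer: 0.2562 W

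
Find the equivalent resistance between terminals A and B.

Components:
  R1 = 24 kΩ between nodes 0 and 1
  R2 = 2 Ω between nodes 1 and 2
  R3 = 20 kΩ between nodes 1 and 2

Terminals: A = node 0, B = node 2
Reduce the network between node 0 (A) and node 2 (B) by series/parallel combination:
  Rp1 = R2 ‖ R3 (parallel, both between nodes 1 and 2) = 1/(1/2 + 1/20000) = 2 Ω
  Rs1 = R1 + Rp1 (series, joined only at node 1) = 24000 + 2 = 24000 Ω
R_eq = 24 kΩ

Final answer: 24 kΩ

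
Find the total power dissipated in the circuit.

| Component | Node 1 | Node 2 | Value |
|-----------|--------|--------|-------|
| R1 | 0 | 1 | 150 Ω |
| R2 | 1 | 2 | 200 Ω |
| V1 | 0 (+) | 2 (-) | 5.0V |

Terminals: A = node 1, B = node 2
Nodal analysis, taking node 2 as the 0 V reference.
Source V1 fixes V_0 = 5 V.
KCL at each unknown node (sum of currents leaving = 0; resistances in Ω):
  Node 1: (V_1 - 5)/150 + (V_1 - 0)/200 = 0
Collecting terms: 0.01167 × V_1 = 0.03333  =>  V_1 = 2.857 V
Power in each resistor, P = (ΔV)²/R:
  P_R1 = (5 - 2.857)²/150 = 0.03061 W
  P_R2 = (2.857 - 0)²/200 = 0.04082 W
P_total = P_R1 + P_R2 = 0.07143 W

Final answer: 0.07143 W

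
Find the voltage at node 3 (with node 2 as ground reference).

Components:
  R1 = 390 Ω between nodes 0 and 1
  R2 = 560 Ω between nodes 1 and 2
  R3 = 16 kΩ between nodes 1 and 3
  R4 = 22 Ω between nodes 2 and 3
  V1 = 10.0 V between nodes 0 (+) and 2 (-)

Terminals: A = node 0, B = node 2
Nodal analysis, taking node 2 as the 0 V reference.
Source V1 fixes V_0 = 10 V.
KCL at each unknown node (sum of currents leaving = 0; resistances in Ω):
  Node 1: (V_1 - 10)/390 + (V_1 - 0)/560 + (V_1 - V_3)/16000 = 0
  Node 3: (V_3 - V_1)/16000 + (V_3 - 0)/22 = 0
Collecting terms (coefficients in siemens):
  0.004412·V_1 - 0.0000625·V_3 = 0.02564
  0.04552·V_3 - 0.0000625·V_1 = 0
Determinant D = (0.004412)(0.04552) - (-0.0000625)(-0.0000625) = 0.0002008
V_1 = [(0.02564)(0.04552) - (-0.0000625)(0)]/D = 5.811 V
V_3 = [(0.004412)(0) - (0.02564)(-0.0000625)]/D = 0.00798 V
The requested potential is V_3 = 0.00798 V.

Final answer: V_3 = 0.00798 V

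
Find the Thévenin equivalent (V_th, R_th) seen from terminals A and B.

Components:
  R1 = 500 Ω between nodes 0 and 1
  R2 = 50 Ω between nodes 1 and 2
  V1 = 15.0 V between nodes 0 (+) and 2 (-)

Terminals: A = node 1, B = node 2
Step 1 — V_th is the open-circuit voltage V_A - V_B (nothing connected across the terminals).
Nodal analysis, taking node 2 as the 0 V reference.
Source V1 fixes V_0 = 15 V.
KCL at each unknown node (sum of currents leaving = 0; resistances in Ω):
  Node 1: (V_1 - 15)/500 + (V_1 - 0)/50 = 0
Collecting terms: 0.022 × V_1 = 0.03  =>  V_1 = 1.364 V
V_th = V_1 - V_2 = 1.364 - 0 = 1.364 V
Step 2 — R_th: zero the source — replace V1 by a short circuit (node 2 merges into node 0) — and find the resistance seen between A (node 1) and B (node 0).
Reduce the network between node 1 (A) and node 0 (B) by series/parallel combination:
  Rp1 = R1 ‖ R2 (parallel, both between nodes 0 and 1) = 1/(1/500 + 1/50) = 45.45 Ω
R_th = 45.45 Ω

Final answer: V_th = 1.364 V, R_th = 45.45 Ω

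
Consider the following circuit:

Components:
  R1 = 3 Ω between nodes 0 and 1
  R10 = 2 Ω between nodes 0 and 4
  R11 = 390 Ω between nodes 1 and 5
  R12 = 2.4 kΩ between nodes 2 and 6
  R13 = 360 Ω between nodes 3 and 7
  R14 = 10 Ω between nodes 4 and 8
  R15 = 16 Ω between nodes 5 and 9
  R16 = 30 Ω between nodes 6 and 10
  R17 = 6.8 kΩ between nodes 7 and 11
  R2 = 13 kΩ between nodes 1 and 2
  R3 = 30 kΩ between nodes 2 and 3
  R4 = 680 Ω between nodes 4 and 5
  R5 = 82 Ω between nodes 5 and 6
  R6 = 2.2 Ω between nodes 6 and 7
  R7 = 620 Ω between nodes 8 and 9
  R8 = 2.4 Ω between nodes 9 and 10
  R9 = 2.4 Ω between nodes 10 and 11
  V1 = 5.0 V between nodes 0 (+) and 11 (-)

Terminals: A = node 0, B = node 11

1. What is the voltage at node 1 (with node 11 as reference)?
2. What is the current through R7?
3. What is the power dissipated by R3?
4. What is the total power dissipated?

Nodal analysis, taking node 11 as the 0 V reference.
Source V1 fixes V_0 = 5 V.
KCL at each unknown node (sum of currents leaving = 0; resistances in Ω):
  Node 1: (V_1 - 5)/3 + (V_1 - V_2)/13000 + (V_1 - V_5)/390 = 0
  Node 2: (V_2 - V_1)/13000 + (V_2 - V_3)/30000 + (V_2 - V_6)/2400 = 0
  Node 3: (V_3 - V_2)/30000 + (V_3 - V_7)/360 = 0
  Node 4: (V_4 - V_5)/680 + (V_4 - 5)/2 + (V_4 - V_8)/10 = 0
  Node 5: (V_5 - V_4)/680 + (V_5 - V_6)/82 + (V_5 - V_1)/390 + (V_5 - V_9)/16 = 0
  Node 6: (V_6 - V_5)/82 + (V_6 - V_7)/2.2 + (V_6 - V_2)/2400 + (V_6 - V_10)/30 = 0
  Node 7: (V_7 - V_6)/2.2 + (V_7 - V_3)/360 + (V_7 - 0)/6800 = 0
  Node 8: (V_8 - V_9)/620 + (V_8 - V_4)/10 = 0
  Node 9: (V_9 - V_8)/620 + (V_9 - V_10)/2.4 + (V_9 - V_5)/16 = 0
  Node 10: (V_10 - V_9)/2.4 + (V_10 - 0)/2.4 + (V_10 - V_6)/30 = 0
Collecting terms (coefficients in siemens):
  0.336·V_1 - 0.00007692·V_2 - 0.002564·V_5 = 1.667
  0.0005269·V_2 - 0.00007692·V_1 - 0.00003333·V_3 - 0.0004167·V_6 = 0
  0.002811·V_3 - 0.00003333·V_2 - 0.002778·V_7 = 0
  0.6015·V_4 - 0.001471·V_5 - 0.1·V_8 = 2.5
  0.07873·V_5 - 0.002564·V_1 - 0.001471·V_4 - 0.0122·V_6 - 0.0625·V_9 = 0
  0.5005·V_6 - 0.0004167·V_2 - 0.0122·V_5 - 0.4545·V_7 - 0.03333·V_10 = 0
  0.4575·V_7 - 0.002778·V_3 - 0.4545·V_6 = 0
  0.1016·V_8 - 0.1·V_4 - 0.001613·V_9 = 0
  0.4808·V_9 - 0.0625·V_5 - 0.001613·V_8 - 0.4167·V_10 = 0
  0.8667·V_10 - 0.03333·V_6 - 0.4167·V_9 = 0
Solving these 10 simultaneous equations (Gaussian elimination) gives:
  V_1 = 4.964 V, V_2 = 0.8559 V, V_3 = 0.1615 V, V_4 = 4.971 V
  V_5 = 0.3736 V, V_6 = 0.1531 V, V_7 = 0.1531 V, V_8 = 4.894 V
  V_9 = 0.1202 V, V_10 = 0.06366 V
Part 1:
  Read off the nodal solution: V_1 = 4.964 V
Part 2:
  I_R7 = (V_8 - V_9)/R7 = (4.894 - 0.1202)/620 = 0.0077 A
  Magnitude: I_R7 = 0.0077 A
Part 3:
  I_R3 = (V_2 - V_3)/R3 = (0.8559 - 0.1615)/30000 = 0.00002315 A
  P_R3 = I_R3² × R3 = (0.00002315)² × 30000 = 0.00001608 W
Part 4:
  Power in each resistor, P = (ΔV)²/R:
    P_R1 = (5 - 4.964)²/3 = 0.0004382 W
    P_R2 = (4.964 - 0.8559)²/13000 = 0.001298 W
    P_R3 = (0.8559 - 0.1615)²/30000 = 0.00001608 W
    P_R4 = (4.971 - 0.3736)²/680 = 0.03108 W
    P_R5 = (0.3736 - 0.1531)²/82 = 0.0005929 W
    P_R6 = (0.1531 - 0.1531)²/2.2 = 0.0000000000008727 W
    P_R7 = (4.894 - 0.1202)²/620 = 0.03676 W
    P_R8 = (0.1202 - 0.06366)²/2.4 = 0.00133 W
    P_R9 = (0.06366 - 0)²/2.4 = 0.001688 W
    P_R10 = (5 - 4.971)²/2 = 0.0004182 W
    P_R11 = (4.964 - 0.3736)²/390 = 0.05402 W
    P_R12 = (0.8559 - 0.1531)²/2400 = 0.0002058 W
    P_R13 = (0.1615 - 0.1531)²/360 = 0.0000001929 W
    P_R14 = (4.971 - 4.894)²/10 = 0.0005929 W
    P_R15 = (0.3736 - 0.1202)²/16 = 0.004015 W
    P_R16 = (0.1531 - 0.06366)²/30 = 0.0002668 W
    P_R17 = (0.1531 - 0)²/6800 = 0.000003448 W
  P_total = P_R1 + P_R2 + P_R3 + P_R4 + P_R5 + P_R6 + P_R7 + P_R8 + P_R9 + P_R10 + P_R11 + P_R12 + P_R13 + P_R14 + P_R15 + P_R16 + P_R17 = 0.1327 W

Final answers:
1. V_1 = 4.964 V
2. I_R7 = 0.0077 A
3. P_R3 = 1.608e-05 W
4. P_total = 0.1327 W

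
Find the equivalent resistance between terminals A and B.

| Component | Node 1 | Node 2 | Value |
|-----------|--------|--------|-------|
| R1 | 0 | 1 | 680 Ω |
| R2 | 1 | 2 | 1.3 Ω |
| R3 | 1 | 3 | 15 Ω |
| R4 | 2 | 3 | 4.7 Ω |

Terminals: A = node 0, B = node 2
Reduce the network between node 0 (A) and node 2 (B) by series/parallel combination:
  Rs1 = R3 + R4 (series, joined only at node 3) = 15 + 4.7 = 19.7 Ω
  Rp1 = R2 ‖ Rs1 (parallel, both between nodes 1 and 2) = 1/(1/1.3 + 1/19.7) = 1.22 Ω
  Rs2 = R1 + Rp1 (series, joined only at node 1) = 680 + 1.22 = 681.2 Ω
R_eq = 681.2 Ω

Final answer: 681.2 Ω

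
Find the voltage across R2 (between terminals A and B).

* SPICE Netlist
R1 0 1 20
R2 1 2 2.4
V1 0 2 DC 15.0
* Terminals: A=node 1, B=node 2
R1 and R2 are in series across V1 (node 0 → node 1 → node 2), and the output A–B is taken across R2, so this is a voltage divider.
Series current: I = V1/(R1 + R2) = 15/(20 + 2.4) = 15/22.4 = 0.6696 A
V_R2 = I × R2 = V1 × R2/(R1 + R2) = 15 × 2.4/22.4 = 1.607 V

Final answer: 1.607 V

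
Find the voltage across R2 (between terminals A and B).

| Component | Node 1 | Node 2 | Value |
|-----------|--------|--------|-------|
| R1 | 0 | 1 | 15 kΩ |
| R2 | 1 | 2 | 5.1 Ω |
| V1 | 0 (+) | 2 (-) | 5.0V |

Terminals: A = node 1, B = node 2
R1 and R2 are in series across V1 (node 0 → node 1 → node 2), and the output A–B is taken across R2, so this is a voltage divider.
Series current: I = V1/(R1 + R2) = 5/(15000 + 5.1) = 5/15010 = 0.0003332 A
V_R2 = I × R2 = V1 × R2/(R1 + R2) = 5 × 5.1/15010 = 0.001699 V

Final answer: 0.001699 V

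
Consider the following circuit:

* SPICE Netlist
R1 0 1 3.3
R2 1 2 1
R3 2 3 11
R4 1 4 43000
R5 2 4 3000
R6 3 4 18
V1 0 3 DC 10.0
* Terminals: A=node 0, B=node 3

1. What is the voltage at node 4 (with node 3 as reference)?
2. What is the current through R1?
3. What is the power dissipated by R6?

Nodal analysis, taking node 3 as the 0 V reference.
Source V1 fixes V_0 = 10 V.
KCL at each unknown node (sum of currents leaving = 0; resistances in Ω):
  Node 1: (V_1 - 10)/3.3 + (V_1 - V_2)/1 + (V_1 - V_4)/43000 = 0
  Node 2: (V_2 - V_1)/1 + (V_2 - 0)/11 + (V_2 - V_4)/3000 = 0
  Node 4: (V_4 - V_1)/43000 + (V_4 - V_2)/3000 + (V_4 - 0)/18 = 0
Collecting terms (coefficients in siemens):
  1.303·V_1 - 1·V_2 - 0.00002326·V_4 = 3.03
  1.091·V_2 - 1·V_1 - 0.0003333·V_4 = 0
  0.05591·V_4 - 0.00002326·V_1 - 0.0003333·V_2 = 0
Solving these 3 simultaneous equations (Gaussian elimination) gives:
  V_1 = 7.837 V, V_2 = 7.182 V, V_4 = 0.04608 V
Part 1:
  Read off the nodal solution: V_4 = 0.04608 V
Part 2:
  I_R1 = (V_0 - V_1)/R1 = (10 - 7.837)/3.3 = 0.6554 A
  Magnitude: I_R1 = 0.6554 A
Part 3:
  I_R6 = (V_3 - V_4)/R6 = (0 - 0.04608)/18 = -0.00256 A
  P_R6 = I_R6² × R6 = (-0.00256)² × 18 = 0.0001179 W

Final answers:
1. V_4 = 0.04608 V
2. I_R1 = 0.6554 A
3. P_R6 = 0.0001179 W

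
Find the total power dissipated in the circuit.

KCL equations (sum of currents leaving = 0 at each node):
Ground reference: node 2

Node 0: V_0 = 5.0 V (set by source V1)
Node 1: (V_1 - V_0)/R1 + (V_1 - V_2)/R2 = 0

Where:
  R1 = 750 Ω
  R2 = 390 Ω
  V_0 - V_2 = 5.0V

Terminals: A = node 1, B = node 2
Nodal analysis, taking node 2 as the 0 V reference.
Source V1 fixes V_0 = 5 V.
KCL at each unknown node (sum of currents leaving = 0; resistances in Ω):
  Node 1: (V_1 - 5)/750 + (V_1 - 0)/390 = 0
Collecting terms: 0.003897 × V_1 = 0.006667  =>  V_1 = 1.711 V
Power in each resistor, P = (ΔV)²/R:
  P_R1 = (5 - 1.711)²/750 = 0.01443 W
  P_R2 = (1.711 - 0)²/390 = 0.007502 W
P_total = P_R1 + P_R2 = 0.02193 W

Final answer: 0.02193 W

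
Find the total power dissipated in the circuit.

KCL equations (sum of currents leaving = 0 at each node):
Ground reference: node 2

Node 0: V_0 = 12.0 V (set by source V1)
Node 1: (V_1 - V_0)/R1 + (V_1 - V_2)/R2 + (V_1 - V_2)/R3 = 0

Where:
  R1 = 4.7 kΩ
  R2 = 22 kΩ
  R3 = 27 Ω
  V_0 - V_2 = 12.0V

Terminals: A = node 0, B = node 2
Nodal analysis, taking node 2 as the 0 V reference.
Source V1 fixes V_0 = 12 V.
KCL at each unknown node (sum of currents leaving = 0; resistances in Ω):
  Node 1: (V_1 - 12)/4700 + (V_1 - 0)/22000 + (V_1 - 0)/27 = 0
Collecting terms: 0.0373 × V_1 = 0.002553  =>  V_1 = 0.06846 V
Power in each resistor, P = (ΔV)²/R:
  P_R1 = (12 - 0.06846)²/4700 = 0.03029 W
  P_R2 = (0.06846 - 0)²/22000 = 0.000000213 W
  P_R3 = (0.06846 - 0)²/27 = 0.0001736 W
P_total = P_R1 + P_R2 + P_R3 = 0.03046 W

Final answer: 0.03046 W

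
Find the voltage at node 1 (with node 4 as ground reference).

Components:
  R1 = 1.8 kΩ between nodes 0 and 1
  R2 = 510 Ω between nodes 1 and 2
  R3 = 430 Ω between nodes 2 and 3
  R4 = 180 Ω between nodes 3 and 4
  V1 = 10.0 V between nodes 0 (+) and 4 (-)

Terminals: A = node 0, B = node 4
Nodal analysis, taking node 4 as the 0 V reference.
Source V1 fixes V_0 = 10 V.
KCL at each unknown node (sum of currents leaving = 0; resistances in Ω):
  Node 1: (V_1 - 10)/1800 + (V_1 - V_2)/510 = 0
  Node 2: (V_2 - V_1)/510 + (V_2 - V_3)/430 = 0
  Node 3: (V_3 - V_2)/430 + (V_3 - 0)/180 = 0
Collecting terms (coefficients in siemens):
  0.002516·V_1 - 0.001961·V_2 = 0.005556
  0.004286·V_2 - 0.001961·V_1 - 0.002326·V_3 = 0
  0.007881·V_3 - 0.002326·V_2 = 0
Solving these 3 simultaneous equations (Gaussian elimination) gives:
  V_1 = 3.836 V, V_2 = 2.089 V, V_3 = 0.6164 V
The requested potential is V_1 = 3.836 V.

Final answer: V_1 = 3.836 V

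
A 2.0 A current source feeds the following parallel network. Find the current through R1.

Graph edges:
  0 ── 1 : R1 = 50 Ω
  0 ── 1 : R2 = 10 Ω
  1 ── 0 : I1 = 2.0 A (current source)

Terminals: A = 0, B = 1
All resistors sit directly between nodes 0 and 1, so they are in parallel and share one voltage V; the full source current 2 A splits among them.
1/R_par = 1/50 + 1/10 = 0.12 S  =>  R_par = 8.333 Ω
V = I × R_par = 2 × 8.333 = 16.67 V
I_R1 = V/R1 = 16.67/50 = 0.3333 A

Final answer: 0.3333 A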